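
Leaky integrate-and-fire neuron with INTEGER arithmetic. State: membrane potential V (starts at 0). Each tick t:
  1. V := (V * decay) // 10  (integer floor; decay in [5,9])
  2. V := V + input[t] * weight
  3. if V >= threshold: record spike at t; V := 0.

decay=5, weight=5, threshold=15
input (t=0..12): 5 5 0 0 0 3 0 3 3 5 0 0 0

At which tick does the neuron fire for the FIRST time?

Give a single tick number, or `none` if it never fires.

Answer: 0

Derivation:
t=0: input=5 -> V=0 FIRE
t=1: input=5 -> V=0 FIRE
t=2: input=0 -> V=0
t=3: input=0 -> V=0
t=4: input=0 -> V=0
t=5: input=3 -> V=0 FIRE
t=6: input=0 -> V=0
t=7: input=3 -> V=0 FIRE
t=8: input=3 -> V=0 FIRE
t=9: input=5 -> V=0 FIRE
t=10: input=0 -> V=0
t=11: input=0 -> V=0
t=12: input=0 -> V=0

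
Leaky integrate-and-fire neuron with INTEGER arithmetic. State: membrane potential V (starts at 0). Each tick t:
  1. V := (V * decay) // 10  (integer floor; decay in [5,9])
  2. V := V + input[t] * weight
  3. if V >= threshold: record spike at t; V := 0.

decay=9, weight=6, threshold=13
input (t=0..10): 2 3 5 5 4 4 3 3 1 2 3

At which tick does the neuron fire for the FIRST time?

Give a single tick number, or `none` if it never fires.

t=0: input=2 -> V=12
t=1: input=3 -> V=0 FIRE
t=2: input=5 -> V=0 FIRE
t=3: input=5 -> V=0 FIRE
t=4: input=4 -> V=0 FIRE
t=5: input=4 -> V=0 FIRE
t=6: input=3 -> V=0 FIRE
t=7: input=3 -> V=0 FIRE
t=8: input=1 -> V=6
t=9: input=2 -> V=0 FIRE
t=10: input=3 -> V=0 FIRE

Answer: 1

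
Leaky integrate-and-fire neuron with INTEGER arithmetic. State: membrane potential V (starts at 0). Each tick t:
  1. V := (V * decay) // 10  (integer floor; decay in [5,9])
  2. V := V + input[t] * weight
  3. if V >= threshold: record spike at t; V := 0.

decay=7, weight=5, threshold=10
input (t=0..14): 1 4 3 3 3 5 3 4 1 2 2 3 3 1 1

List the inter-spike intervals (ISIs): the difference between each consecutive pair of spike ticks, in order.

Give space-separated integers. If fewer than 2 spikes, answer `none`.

Answer: 1 1 1 1 1 1 2 1 1 1

Derivation:
t=0: input=1 -> V=5
t=1: input=4 -> V=0 FIRE
t=2: input=3 -> V=0 FIRE
t=3: input=3 -> V=0 FIRE
t=4: input=3 -> V=0 FIRE
t=5: input=5 -> V=0 FIRE
t=6: input=3 -> V=0 FIRE
t=7: input=4 -> V=0 FIRE
t=8: input=1 -> V=5
t=9: input=2 -> V=0 FIRE
t=10: input=2 -> V=0 FIRE
t=11: input=3 -> V=0 FIRE
t=12: input=3 -> V=0 FIRE
t=13: input=1 -> V=5
t=14: input=1 -> V=8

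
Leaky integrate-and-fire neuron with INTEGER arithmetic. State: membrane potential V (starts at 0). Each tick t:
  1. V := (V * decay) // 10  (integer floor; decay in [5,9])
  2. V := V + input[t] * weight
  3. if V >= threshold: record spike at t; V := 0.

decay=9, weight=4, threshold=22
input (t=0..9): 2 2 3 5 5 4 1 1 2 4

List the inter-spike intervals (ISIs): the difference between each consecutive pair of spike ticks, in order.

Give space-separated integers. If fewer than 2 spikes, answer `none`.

t=0: input=2 -> V=8
t=1: input=2 -> V=15
t=2: input=3 -> V=0 FIRE
t=3: input=5 -> V=20
t=4: input=5 -> V=0 FIRE
t=5: input=4 -> V=16
t=6: input=1 -> V=18
t=7: input=1 -> V=20
t=8: input=2 -> V=0 FIRE
t=9: input=4 -> V=16

Answer: 2 4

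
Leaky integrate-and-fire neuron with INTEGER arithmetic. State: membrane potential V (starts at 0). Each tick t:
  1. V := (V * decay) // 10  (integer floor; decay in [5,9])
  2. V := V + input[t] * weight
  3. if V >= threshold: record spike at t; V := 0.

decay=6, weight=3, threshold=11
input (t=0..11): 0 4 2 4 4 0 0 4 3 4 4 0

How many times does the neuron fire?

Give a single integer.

t=0: input=0 -> V=0
t=1: input=4 -> V=0 FIRE
t=2: input=2 -> V=6
t=3: input=4 -> V=0 FIRE
t=4: input=4 -> V=0 FIRE
t=5: input=0 -> V=0
t=6: input=0 -> V=0
t=7: input=4 -> V=0 FIRE
t=8: input=3 -> V=9
t=9: input=4 -> V=0 FIRE
t=10: input=4 -> V=0 FIRE
t=11: input=0 -> V=0

Answer: 6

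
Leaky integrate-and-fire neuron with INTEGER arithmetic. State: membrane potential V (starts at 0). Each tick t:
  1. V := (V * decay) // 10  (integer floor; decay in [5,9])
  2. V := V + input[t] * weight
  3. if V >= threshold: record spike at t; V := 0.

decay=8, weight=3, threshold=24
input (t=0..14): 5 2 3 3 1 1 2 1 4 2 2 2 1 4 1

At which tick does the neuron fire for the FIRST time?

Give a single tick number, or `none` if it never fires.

t=0: input=5 -> V=15
t=1: input=2 -> V=18
t=2: input=3 -> V=23
t=3: input=3 -> V=0 FIRE
t=4: input=1 -> V=3
t=5: input=1 -> V=5
t=6: input=2 -> V=10
t=7: input=1 -> V=11
t=8: input=4 -> V=20
t=9: input=2 -> V=22
t=10: input=2 -> V=23
t=11: input=2 -> V=0 FIRE
t=12: input=1 -> V=3
t=13: input=4 -> V=14
t=14: input=1 -> V=14

Answer: 3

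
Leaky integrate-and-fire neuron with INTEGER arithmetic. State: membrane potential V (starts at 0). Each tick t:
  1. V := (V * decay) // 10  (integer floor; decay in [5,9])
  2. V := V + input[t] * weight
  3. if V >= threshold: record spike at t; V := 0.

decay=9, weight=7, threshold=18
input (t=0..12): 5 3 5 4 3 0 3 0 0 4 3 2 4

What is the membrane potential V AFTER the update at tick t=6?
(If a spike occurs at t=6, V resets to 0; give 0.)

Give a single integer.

Answer: 0

Derivation:
t=0: input=5 -> V=0 FIRE
t=1: input=3 -> V=0 FIRE
t=2: input=5 -> V=0 FIRE
t=3: input=4 -> V=0 FIRE
t=4: input=3 -> V=0 FIRE
t=5: input=0 -> V=0
t=6: input=3 -> V=0 FIRE
t=7: input=0 -> V=0
t=8: input=0 -> V=0
t=9: input=4 -> V=0 FIRE
t=10: input=3 -> V=0 FIRE
t=11: input=2 -> V=14
t=12: input=4 -> V=0 FIRE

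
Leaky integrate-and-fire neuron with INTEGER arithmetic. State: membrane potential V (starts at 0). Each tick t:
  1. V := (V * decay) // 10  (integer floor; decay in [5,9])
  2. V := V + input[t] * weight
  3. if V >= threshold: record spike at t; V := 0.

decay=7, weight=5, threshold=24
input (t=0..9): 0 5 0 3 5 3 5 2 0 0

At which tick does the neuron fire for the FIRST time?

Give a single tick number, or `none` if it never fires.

t=0: input=0 -> V=0
t=1: input=5 -> V=0 FIRE
t=2: input=0 -> V=0
t=3: input=3 -> V=15
t=4: input=5 -> V=0 FIRE
t=5: input=3 -> V=15
t=6: input=5 -> V=0 FIRE
t=7: input=2 -> V=10
t=8: input=0 -> V=7
t=9: input=0 -> V=4

Answer: 1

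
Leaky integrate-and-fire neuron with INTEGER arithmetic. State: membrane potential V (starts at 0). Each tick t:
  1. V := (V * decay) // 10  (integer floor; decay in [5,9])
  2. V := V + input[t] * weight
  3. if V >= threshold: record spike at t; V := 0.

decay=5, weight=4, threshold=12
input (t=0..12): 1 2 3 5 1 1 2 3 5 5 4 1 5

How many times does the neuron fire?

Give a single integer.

Answer: 7

Derivation:
t=0: input=1 -> V=4
t=1: input=2 -> V=10
t=2: input=3 -> V=0 FIRE
t=3: input=5 -> V=0 FIRE
t=4: input=1 -> V=4
t=5: input=1 -> V=6
t=6: input=2 -> V=11
t=7: input=3 -> V=0 FIRE
t=8: input=5 -> V=0 FIRE
t=9: input=5 -> V=0 FIRE
t=10: input=4 -> V=0 FIRE
t=11: input=1 -> V=4
t=12: input=5 -> V=0 FIRE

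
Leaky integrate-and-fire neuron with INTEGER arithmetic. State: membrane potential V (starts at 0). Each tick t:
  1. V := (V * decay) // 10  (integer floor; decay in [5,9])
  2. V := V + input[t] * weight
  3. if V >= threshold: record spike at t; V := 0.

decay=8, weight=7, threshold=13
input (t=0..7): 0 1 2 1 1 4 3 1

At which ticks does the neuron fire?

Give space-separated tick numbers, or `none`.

Answer: 2 5 6

Derivation:
t=0: input=0 -> V=0
t=1: input=1 -> V=7
t=2: input=2 -> V=0 FIRE
t=3: input=1 -> V=7
t=4: input=1 -> V=12
t=5: input=4 -> V=0 FIRE
t=6: input=3 -> V=0 FIRE
t=7: input=1 -> V=7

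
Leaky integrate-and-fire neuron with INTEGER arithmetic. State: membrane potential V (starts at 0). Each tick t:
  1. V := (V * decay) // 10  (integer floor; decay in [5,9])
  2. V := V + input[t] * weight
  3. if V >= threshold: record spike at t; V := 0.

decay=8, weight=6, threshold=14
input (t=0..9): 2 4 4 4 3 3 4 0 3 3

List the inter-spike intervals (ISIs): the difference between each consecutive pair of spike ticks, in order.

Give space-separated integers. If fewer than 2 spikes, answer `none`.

t=0: input=2 -> V=12
t=1: input=4 -> V=0 FIRE
t=2: input=4 -> V=0 FIRE
t=3: input=4 -> V=0 FIRE
t=4: input=3 -> V=0 FIRE
t=5: input=3 -> V=0 FIRE
t=6: input=4 -> V=0 FIRE
t=7: input=0 -> V=0
t=8: input=3 -> V=0 FIRE
t=9: input=3 -> V=0 FIRE

Answer: 1 1 1 1 1 2 1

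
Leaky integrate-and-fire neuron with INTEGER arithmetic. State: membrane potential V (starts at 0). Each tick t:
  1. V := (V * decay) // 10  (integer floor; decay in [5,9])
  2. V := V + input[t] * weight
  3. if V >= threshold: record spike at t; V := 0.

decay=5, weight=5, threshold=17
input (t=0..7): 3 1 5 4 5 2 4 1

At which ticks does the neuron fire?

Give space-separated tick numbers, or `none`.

Answer: 2 3 4 6

Derivation:
t=0: input=3 -> V=15
t=1: input=1 -> V=12
t=2: input=5 -> V=0 FIRE
t=3: input=4 -> V=0 FIRE
t=4: input=5 -> V=0 FIRE
t=5: input=2 -> V=10
t=6: input=4 -> V=0 FIRE
t=7: input=1 -> V=5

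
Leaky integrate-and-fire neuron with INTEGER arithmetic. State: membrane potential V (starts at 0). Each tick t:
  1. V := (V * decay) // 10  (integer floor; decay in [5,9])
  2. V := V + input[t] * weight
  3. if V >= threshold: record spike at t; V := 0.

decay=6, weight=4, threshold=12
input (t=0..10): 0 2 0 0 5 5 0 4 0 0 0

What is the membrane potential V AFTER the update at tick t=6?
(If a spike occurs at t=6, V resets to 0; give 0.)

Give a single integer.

Answer: 0

Derivation:
t=0: input=0 -> V=0
t=1: input=2 -> V=8
t=2: input=0 -> V=4
t=3: input=0 -> V=2
t=4: input=5 -> V=0 FIRE
t=5: input=5 -> V=0 FIRE
t=6: input=0 -> V=0
t=7: input=4 -> V=0 FIRE
t=8: input=0 -> V=0
t=9: input=0 -> V=0
t=10: input=0 -> V=0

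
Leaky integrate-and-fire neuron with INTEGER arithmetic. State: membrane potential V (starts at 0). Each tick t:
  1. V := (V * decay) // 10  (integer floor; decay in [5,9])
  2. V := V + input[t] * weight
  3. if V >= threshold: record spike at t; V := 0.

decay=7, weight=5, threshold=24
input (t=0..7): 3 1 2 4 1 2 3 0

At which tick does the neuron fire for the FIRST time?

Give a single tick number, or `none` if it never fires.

t=0: input=3 -> V=15
t=1: input=1 -> V=15
t=2: input=2 -> V=20
t=3: input=4 -> V=0 FIRE
t=4: input=1 -> V=5
t=5: input=2 -> V=13
t=6: input=3 -> V=0 FIRE
t=7: input=0 -> V=0

Answer: 3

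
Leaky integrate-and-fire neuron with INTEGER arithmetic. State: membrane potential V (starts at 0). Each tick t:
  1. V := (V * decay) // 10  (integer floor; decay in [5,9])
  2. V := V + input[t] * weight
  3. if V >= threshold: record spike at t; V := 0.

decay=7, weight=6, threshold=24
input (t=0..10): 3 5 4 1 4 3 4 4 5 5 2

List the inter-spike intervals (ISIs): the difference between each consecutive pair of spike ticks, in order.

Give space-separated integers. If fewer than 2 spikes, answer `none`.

t=0: input=3 -> V=18
t=1: input=5 -> V=0 FIRE
t=2: input=4 -> V=0 FIRE
t=3: input=1 -> V=6
t=4: input=4 -> V=0 FIRE
t=5: input=3 -> V=18
t=6: input=4 -> V=0 FIRE
t=7: input=4 -> V=0 FIRE
t=8: input=5 -> V=0 FIRE
t=9: input=5 -> V=0 FIRE
t=10: input=2 -> V=12

Answer: 1 2 2 1 1 1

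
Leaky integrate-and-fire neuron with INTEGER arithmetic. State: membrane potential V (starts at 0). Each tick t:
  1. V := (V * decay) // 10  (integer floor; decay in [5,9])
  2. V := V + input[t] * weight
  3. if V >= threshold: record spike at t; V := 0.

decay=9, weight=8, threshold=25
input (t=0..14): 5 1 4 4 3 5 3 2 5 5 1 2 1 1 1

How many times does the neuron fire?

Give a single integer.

t=0: input=5 -> V=0 FIRE
t=1: input=1 -> V=8
t=2: input=4 -> V=0 FIRE
t=3: input=4 -> V=0 FIRE
t=4: input=3 -> V=24
t=5: input=5 -> V=0 FIRE
t=6: input=3 -> V=24
t=7: input=2 -> V=0 FIRE
t=8: input=5 -> V=0 FIRE
t=9: input=5 -> V=0 FIRE
t=10: input=1 -> V=8
t=11: input=2 -> V=23
t=12: input=1 -> V=0 FIRE
t=13: input=1 -> V=8
t=14: input=1 -> V=15

Answer: 8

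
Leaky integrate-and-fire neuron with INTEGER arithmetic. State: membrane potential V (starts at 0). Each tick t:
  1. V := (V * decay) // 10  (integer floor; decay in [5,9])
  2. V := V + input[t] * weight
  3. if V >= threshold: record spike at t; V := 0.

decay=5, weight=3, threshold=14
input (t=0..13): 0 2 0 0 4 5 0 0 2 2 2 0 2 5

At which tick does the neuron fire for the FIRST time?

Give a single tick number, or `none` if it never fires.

t=0: input=0 -> V=0
t=1: input=2 -> V=6
t=2: input=0 -> V=3
t=3: input=0 -> V=1
t=4: input=4 -> V=12
t=5: input=5 -> V=0 FIRE
t=6: input=0 -> V=0
t=7: input=0 -> V=0
t=8: input=2 -> V=6
t=9: input=2 -> V=9
t=10: input=2 -> V=10
t=11: input=0 -> V=5
t=12: input=2 -> V=8
t=13: input=5 -> V=0 FIRE

Answer: 5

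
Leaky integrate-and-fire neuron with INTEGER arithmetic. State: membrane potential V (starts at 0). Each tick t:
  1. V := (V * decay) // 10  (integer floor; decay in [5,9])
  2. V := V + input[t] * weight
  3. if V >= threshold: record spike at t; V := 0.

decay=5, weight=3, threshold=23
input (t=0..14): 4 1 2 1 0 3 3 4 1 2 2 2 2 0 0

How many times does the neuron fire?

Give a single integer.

t=0: input=4 -> V=12
t=1: input=1 -> V=9
t=2: input=2 -> V=10
t=3: input=1 -> V=8
t=4: input=0 -> V=4
t=5: input=3 -> V=11
t=6: input=3 -> V=14
t=7: input=4 -> V=19
t=8: input=1 -> V=12
t=9: input=2 -> V=12
t=10: input=2 -> V=12
t=11: input=2 -> V=12
t=12: input=2 -> V=12
t=13: input=0 -> V=6
t=14: input=0 -> V=3

Answer: 0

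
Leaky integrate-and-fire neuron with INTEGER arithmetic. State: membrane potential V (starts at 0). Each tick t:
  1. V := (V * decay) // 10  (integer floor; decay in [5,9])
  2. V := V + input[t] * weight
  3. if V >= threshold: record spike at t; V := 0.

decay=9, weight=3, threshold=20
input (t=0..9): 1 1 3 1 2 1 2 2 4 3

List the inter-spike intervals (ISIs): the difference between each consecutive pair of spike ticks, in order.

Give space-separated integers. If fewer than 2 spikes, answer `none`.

Answer: 3

Derivation:
t=0: input=1 -> V=3
t=1: input=1 -> V=5
t=2: input=3 -> V=13
t=3: input=1 -> V=14
t=4: input=2 -> V=18
t=5: input=1 -> V=19
t=6: input=2 -> V=0 FIRE
t=7: input=2 -> V=6
t=8: input=4 -> V=17
t=9: input=3 -> V=0 FIRE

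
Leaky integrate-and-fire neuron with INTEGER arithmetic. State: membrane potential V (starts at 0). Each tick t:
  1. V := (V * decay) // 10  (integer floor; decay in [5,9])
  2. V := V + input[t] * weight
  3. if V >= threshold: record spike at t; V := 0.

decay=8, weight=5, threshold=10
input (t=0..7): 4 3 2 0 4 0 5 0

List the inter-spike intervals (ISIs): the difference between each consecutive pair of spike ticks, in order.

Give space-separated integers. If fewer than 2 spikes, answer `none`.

Answer: 1 1 2 2

Derivation:
t=0: input=4 -> V=0 FIRE
t=1: input=3 -> V=0 FIRE
t=2: input=2 -> V=0 FIRE
t=3: input=0 -> V=0
t=4: input=4 -> V=0 FIRE
t=5: input=0 -> V=0
t=6: input=5 -> V=0 FIRE
t=7: input=0 -> V=0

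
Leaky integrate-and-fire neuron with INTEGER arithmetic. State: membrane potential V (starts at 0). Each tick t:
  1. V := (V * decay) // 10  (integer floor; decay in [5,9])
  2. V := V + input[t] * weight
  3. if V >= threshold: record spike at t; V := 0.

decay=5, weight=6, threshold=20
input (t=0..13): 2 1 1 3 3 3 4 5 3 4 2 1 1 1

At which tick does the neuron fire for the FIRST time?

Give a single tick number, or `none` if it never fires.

Answer: 3

Derivation:
t=0: input=2 -> V=12
t=1: input=1 -> V=12
t=2: input=1 -> V=12
t=3: input=3 -> V=0 FIRE
t=4: input=3 -> V=18
t=5: input=3 -> V=0 FIRE
t=6: input=4 -> V=0 FIRE
t=7: input=5 -> V=0 FIRE
t=8: input=3 -> V=18
t=9: input=4 -> V=0 FIRE
t=10: input=2 -> V=12
t=11: input=1 -> V=12
t=12: input=1 -> V=12
t=13: input=1 -> V=12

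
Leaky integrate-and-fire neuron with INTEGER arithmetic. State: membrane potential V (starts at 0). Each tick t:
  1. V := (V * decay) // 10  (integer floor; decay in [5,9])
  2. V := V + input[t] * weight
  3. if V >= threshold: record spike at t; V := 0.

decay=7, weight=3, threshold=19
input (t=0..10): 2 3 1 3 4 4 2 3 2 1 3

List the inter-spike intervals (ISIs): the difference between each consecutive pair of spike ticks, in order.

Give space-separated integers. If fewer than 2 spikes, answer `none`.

Answer: 6

Derivation:
t=0: input=2 -> V=6
t=1: input=3 -> V=13
t=2: input=1 -> V=12
t=3: input=3 -> V=17
t=4: input=4 -> V=0 FIRE
t=5: input=4 -> V=12
t=6: input=2 -> V=14
t=7: input=3 -> V=18
t=8: input=2 -> V=18
t=9: input=1 -> V=15
t=10: input=3 -> V=0 FIRE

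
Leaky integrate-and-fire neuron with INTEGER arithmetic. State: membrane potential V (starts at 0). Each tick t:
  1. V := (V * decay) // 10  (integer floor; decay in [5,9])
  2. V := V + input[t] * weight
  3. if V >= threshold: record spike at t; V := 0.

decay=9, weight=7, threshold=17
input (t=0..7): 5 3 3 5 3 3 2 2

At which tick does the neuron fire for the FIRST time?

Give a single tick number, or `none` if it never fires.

t=0: input=5 -> V=0 FIRE
t=1: input=3 -> V=0 FIRE
t=2: input=3 -> V=0 FIRE
t=3: input=5 -> V=0 FIRE
t=4: input=3 -> V=0 FIRE
t=5: input=3 -> V=0 FIRE
t=6: input=2 -> V=14
t=7: input=2 -> V=0 FIRE

Answer: 0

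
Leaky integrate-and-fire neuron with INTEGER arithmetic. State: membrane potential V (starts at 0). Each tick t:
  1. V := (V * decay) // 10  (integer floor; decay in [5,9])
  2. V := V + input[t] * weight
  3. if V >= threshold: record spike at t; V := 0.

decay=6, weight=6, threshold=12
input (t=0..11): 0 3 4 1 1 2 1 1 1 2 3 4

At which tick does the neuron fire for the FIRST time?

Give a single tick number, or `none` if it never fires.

Answer: 1

Derivation:
t=0: input=0 -> V=0
t=1: input=3 -> V=0 FIRE
t=2: input=4 -> V=0 FIRE
t=3: input=1 -> V=6
t=4: input=1 -> V=9
t=5: input=2 -> V=0 FIRE
t=6: input=1 -> V=6
t=7: input=1 -> V=9
t=8: input=1 -> V=11
t=9: input=2 -> V=0 FIRE
t=10: input=3 -> V=0 FIRE
t=11: input=4 -> V=0 FIRE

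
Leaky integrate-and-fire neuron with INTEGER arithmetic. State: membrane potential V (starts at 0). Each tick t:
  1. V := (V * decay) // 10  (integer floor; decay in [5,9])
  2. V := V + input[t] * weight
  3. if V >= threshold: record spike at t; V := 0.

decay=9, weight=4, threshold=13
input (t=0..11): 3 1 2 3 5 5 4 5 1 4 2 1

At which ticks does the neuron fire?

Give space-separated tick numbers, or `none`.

Answer: 1 3 4 5 6 7 9

Derivation:
t=0: input=3 -> V=12
t=1: input=1 -> V=0 FIRE
t=2: input=2 -> V=8
t=3: input=3 -> V=0 FIRE
t=4: input=5 -> V=0 FIRE
t=5: input=5 -> V=0 FIRE
t=6: input=4 -> V=0 FIRE
t=7: input=5 -> V=0 FIRE
t=8: input=1 -> V=4
t=9: input=4 -> V=0 FIRE
t=10: input=2 -> V=8
t=11: input=1 -> V=11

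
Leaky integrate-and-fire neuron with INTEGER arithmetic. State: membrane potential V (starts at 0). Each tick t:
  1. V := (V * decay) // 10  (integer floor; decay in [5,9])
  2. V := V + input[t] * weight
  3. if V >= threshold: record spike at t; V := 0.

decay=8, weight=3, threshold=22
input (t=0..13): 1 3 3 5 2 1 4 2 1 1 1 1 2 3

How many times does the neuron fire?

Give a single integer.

t=0: input=1 -> V=3
t=1: input=3 -> V=11
t=2: input=3 -> V=17
t=3: input=5 -> V=0 FIRE
t=4: input=2 -> V=6
t=5: input=1 -> V=7
t=6: input=4 -> V=17
t=7: input=2 -> V=19
t=8: input=1 -> V=18
t=9: input=1 -> V=17
t=10: input=1 -> V=16
t=11: input=1 -> V=15
t=12: input=2 -> V=18
t=13: input=3 -> V=0 FIRE

Answer: 2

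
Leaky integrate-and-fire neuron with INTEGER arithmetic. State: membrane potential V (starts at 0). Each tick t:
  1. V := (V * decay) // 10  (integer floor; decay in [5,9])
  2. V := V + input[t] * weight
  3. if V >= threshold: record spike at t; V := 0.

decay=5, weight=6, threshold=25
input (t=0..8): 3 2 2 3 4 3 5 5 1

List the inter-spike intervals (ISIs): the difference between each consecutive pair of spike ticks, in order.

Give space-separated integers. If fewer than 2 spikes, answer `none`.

Answer: 2 1 1

Derivation:
t=0: input=3 -> V=18
t=1: input=2 -> V=21
t=2: input=2 -> V=22
t=3: input=3 -> V=0 FIRE
t=4: input=4 -> V=24
t=5: input=3 -> V=0 FIRE
t=6: input=5 -> V=0 FIRE
t=7: input=5 -> V=0 FIRE
t=8: input=1 -> V=6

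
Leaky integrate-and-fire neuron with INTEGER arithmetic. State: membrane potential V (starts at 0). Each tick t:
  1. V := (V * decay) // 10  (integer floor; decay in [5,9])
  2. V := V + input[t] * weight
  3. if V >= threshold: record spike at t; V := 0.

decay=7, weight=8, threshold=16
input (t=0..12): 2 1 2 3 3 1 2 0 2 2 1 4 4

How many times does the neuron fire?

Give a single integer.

t=0: input=2 -> V=0 FIRE
t=1: input=1 -> V=8
t=2: input=2 -> V=0 FIRE
t=3: input=3 -> V=0 FIRE
t=4: input=3 -> V=0 FIRE
t=5: input=1 -> V=8
t=6: input=2 -> V=0 FIRE
t=7: input=0 -> V=0
t=8: input=2 -> V=0 FIRE
t=9: input=2 -> V=0 FIRE
t=10: input=1 -> V=8
t=11: input=4 -> V=0 FIRE
t=12: input=4 -> V=0 FIRE

Answer: 9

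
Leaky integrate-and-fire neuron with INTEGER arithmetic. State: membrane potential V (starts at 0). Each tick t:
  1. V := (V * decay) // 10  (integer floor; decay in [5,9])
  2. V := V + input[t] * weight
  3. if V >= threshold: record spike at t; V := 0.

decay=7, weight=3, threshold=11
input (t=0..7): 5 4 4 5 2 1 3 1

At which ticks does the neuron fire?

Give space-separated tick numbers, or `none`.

t=0: input=5 -> V=0 FIRE
t=1: input=4 -> V=0 FIRE
t=2: input=4 -> V=0 FIRE
t=3: input=5 -> V=0 FIRE
t=4: input=2 -> V=6
t=5: input=1 -> V=7
t=6: input=3 -> V=0 FIRE
t=7: input=1 -> V=3

Answer: 0 1 2 3 6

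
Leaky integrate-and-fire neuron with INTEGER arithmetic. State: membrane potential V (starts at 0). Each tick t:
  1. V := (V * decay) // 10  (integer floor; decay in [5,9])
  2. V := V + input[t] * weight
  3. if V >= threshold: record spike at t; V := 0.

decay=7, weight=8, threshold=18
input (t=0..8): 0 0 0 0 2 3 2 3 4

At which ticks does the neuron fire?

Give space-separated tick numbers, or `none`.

Answer: 5 7 8

Derivation:
t=0: input=0 -> V=0
t=1: input=0 -> V=0
t=2: input=0 -> V=0
t=3: input=0 -> V=0
t=4: input=2 -> V=16
t=5: input=3 -> V=0 FIRE
t=6: input=2 -> V=16
t=7: input=3 -> V=0 FIRE
t=8: input=4 -> V=0 FIRE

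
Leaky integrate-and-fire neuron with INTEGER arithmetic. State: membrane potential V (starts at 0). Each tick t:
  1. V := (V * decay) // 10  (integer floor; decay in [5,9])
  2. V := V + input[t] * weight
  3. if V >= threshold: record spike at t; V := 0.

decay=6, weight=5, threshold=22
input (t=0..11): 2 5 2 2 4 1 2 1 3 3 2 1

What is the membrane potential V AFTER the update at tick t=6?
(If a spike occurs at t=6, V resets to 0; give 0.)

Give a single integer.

Answer: 13

Derivation:
t=0: input=2 -> V=10
t=1: input=5 -> V=0 FIRE
t=2: input=2 -> V=10
t=3: input=2 -> V=16
t=4: input=4 -> V=0 FIRE
t=5: input=1 -> V=5
t=6: input=2 -> V=13
t=7: input=1 -> V=12
t=8: input=3 -> V=0 FIRE
t=9: input=3 -> V=15
t=10: input=2 -> V=19
t=11: input=1 -> V=16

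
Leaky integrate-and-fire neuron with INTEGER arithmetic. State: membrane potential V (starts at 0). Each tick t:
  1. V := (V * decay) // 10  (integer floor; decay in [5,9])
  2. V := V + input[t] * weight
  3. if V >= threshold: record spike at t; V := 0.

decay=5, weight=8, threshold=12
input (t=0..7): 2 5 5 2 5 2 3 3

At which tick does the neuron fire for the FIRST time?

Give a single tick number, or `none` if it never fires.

t=0: input=2 -> V=0 FIRE
t=1: input=5 -> V=0 FIRE
t=2: input=5 -> V=0 FIRE
t=3: input=2 -> V=0 FIRE
t=4: input=5 -> V=0 FIRE
t=5: input=2 -> V=0 FIRE
t=6: input=3 -> V=0 FIRE
t=7: input=3 -> V=0 FIRE

Answer: 0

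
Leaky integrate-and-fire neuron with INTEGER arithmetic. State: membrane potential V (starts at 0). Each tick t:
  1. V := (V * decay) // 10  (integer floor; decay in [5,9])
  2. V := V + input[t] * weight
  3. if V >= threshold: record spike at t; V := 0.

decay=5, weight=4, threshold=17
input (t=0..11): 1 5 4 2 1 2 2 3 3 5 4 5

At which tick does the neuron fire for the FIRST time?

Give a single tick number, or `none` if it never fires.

t=0: input=1 -> V=4
t=1: input=5 -> V=0 FIRE
t=2: input=4 -> V=16
t=3: input=2 -> V=16
t=4: input=1 -> V=12
t=5: input=2 -> V=14
t=6: input=2 -> V=15
t=7: input=3 -> V=0 FIRE
t=8: input=3 -> V=12
t=9: input=5 -> V=0 FIRE
t=10: input=4 -> V=16
t=11: input=5 -> V=0 FIRE

Answer: 1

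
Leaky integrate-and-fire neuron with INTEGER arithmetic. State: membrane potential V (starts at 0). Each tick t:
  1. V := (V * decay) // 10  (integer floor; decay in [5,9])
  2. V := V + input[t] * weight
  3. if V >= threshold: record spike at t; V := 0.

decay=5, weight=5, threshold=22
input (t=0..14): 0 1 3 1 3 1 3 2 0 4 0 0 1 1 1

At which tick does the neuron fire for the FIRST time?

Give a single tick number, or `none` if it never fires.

Answer: 6

Derivation:
t=0: input=0 -> V=0
t=1: input=1 -> V=5
t=2: input=3 -> V=17
t=3: input=1 -> V=13
t=4: input=3 -> V=21
t=5: input=1 -> V=15
t=6: input=3 -> V=0 FIRE
t=7: input=2 -> V=10
t=8: input=0 -> V=5
t=9: input=4 -> V=0 FIRE
t=10: input=0 -> V=0
t=11: input=0 -> V=0
t=12: input=1 -> V=5
t=13: input=1 -> V=7
t=14: input=1 -> V=8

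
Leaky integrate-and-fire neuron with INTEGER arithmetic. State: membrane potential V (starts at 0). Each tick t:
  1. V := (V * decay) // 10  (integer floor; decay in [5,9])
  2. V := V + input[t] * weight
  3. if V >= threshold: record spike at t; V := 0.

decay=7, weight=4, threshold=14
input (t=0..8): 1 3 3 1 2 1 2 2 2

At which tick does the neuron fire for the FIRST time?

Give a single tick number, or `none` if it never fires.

Answer: 1

Derivation:
t=0: input=1 -> V=4
t=1: input=3 -> V=0 FIRE
t=2: input=3 -> V=12
t=3: input=1 -> V=12
t=4: input=2 -> V=0 FIRE
t=5: input=1 -> V=4
t=6: input=2 -> V=10
t=7: input=2 -> V=0 FIRE
t=8: input=2 -> V=8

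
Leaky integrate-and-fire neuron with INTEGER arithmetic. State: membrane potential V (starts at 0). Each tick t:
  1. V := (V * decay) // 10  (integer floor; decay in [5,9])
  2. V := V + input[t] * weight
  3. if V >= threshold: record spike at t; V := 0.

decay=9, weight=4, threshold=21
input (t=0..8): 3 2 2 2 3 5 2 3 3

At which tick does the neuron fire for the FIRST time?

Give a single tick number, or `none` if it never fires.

Answer: 2

Derivation:
t=0: input=3 -> V=12
t=1: input=2 -> V=18
t=2: input=2 -> V=0 FIRE
t=3: input=2 -> V=8
t=4: input=3 -> V=19
t=5: input=5 -> V=0 FIRE
t=6: input=2 -> V=8
t=7: input=3 -> V=19
t=8: input=3 -> V=0 FIRE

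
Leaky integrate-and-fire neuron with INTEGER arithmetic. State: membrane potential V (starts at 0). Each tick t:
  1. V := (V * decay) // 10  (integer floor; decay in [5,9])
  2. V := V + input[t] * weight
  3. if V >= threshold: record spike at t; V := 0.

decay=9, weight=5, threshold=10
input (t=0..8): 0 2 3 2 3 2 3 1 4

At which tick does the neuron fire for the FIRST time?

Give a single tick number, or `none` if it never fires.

Answer: 1

Derivation:
t=0: input=0 -> V=0
t=1: input=2 -> V=0 FIRE
t=2: input=3 -> V=0 FIRE
t=3: input=2 -> V=0 FIRE
t=4: input=3 -> V=0 FIRE
t=5: input=2 -> V=0 FIRE
t=6: input=3 -> V=0 FIRE
t=7: input=1 -> V=5
t=8: input=4 -> V=0 FIRE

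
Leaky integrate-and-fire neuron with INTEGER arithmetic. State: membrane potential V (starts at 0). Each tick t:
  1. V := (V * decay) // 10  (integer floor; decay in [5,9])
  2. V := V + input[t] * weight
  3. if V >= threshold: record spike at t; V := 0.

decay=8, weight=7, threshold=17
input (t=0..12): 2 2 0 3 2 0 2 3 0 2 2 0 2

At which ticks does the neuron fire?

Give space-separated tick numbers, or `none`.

t=0: input=2 -> V=14
t=1: input=2 -> V=0 FIRE
t=2: input=0 -> V=0
t=3: input=3 -> V=0 FIRE
t=4: input=2 -> V=14
t=5: input=0 -> V=11
t=6: input=2 -> V=0 FIRE
t=7: input=3 -> V=0 FIRE
t=8: input=0 -> V=0
t=9: input=2 -> V=14
t=10: input=2 -> V=0 FIRE
t=11: input=0 -> V=0
t=12: input=2 -> V=14

Answer: 1 3 6 7 10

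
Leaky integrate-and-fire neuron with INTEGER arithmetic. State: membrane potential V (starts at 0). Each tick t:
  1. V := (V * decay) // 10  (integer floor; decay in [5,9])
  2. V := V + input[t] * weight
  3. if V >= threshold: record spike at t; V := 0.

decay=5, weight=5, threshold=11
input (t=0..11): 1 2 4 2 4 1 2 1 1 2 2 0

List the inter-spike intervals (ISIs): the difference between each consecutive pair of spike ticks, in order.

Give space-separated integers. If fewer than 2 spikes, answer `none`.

t=0: input=1 -> V=5
t=1: input=2 -> V=0 FIRE
t=2: input=4 -> V=0 FIRE
t=3: input=2 -> V=10
t=4: input=4 -> V=0 FIRE
t=5: input=1 -> V=5
t=6: input=2 -> V=0 FIRE
t=7: input=1 -> V=5
t=8: input=1 -> V=7
t=9: input=2 -> V=0 FIRE
t=10: input=2 -> V=10
t=11: input=0 -> V=5

Answer: 1 2 2 3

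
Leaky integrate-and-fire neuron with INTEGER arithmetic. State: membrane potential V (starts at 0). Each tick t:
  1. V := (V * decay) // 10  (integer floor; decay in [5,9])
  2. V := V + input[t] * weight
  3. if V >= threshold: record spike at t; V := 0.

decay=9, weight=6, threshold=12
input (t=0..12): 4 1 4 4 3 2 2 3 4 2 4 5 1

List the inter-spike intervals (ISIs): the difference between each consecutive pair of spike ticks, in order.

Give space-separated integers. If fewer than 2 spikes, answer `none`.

Answer: 2 1 1 1 1 1 1 1 1 1

Derivation:
t=0: input=4 -> V=0 FIRE
t=1: input=1 -> V=6
t=2: input=4 -> V=0 FIRE
t=3: input=4 -> V=0 FIRE
t=4: input=3 -> V=0 FIRE
t=5: input=2 -> V=0 FIRE
t=6: input=2 -> V=0 FIRE
t=7: input=3 -> V=0 FIRE
t=8: input=4 -> V=0 FIRE
t=9: input=2 -> V=0 FIRE
t=10: input=4 -> V=0 FIRE
t=11: input=5 -> V=0 FIRE
t=12: input=1 -> V=6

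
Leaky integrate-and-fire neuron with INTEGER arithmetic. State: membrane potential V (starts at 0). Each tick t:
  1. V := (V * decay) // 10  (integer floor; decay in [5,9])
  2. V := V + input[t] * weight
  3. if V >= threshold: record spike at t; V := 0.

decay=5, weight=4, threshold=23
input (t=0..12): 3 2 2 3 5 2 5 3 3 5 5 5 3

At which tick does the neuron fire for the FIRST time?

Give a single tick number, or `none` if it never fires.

t=0: input=3 -> V=12
t=1: input=2 -> V=14
t=2: input=2 -> V=15
t=3: input=3 -> V=19
t=4: input=5 -> V=0 FIRE
t=5: input=2 -> V=8
t=6: input=5 -> V=0 FIRE
t=7: input=3 -> V=12
t=8: input=3 -> V=18
t=9: input=5 -> V=0 FIRE
t=10: input=5 -> V=20
t=11: input=5 -> V=0 FIRE
t=12: input=3 -> V=12

Answer: 4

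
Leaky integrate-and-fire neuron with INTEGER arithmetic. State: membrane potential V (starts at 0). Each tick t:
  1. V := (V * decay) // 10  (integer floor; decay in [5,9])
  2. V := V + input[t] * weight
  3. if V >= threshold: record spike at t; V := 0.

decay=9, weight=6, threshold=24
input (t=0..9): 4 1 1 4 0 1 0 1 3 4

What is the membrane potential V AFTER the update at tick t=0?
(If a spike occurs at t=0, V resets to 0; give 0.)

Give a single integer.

Answer: 0

Derivation:
t=0: input=4 -> V=0 FIRE
t=1: input=1 -> V=6
t=2: input=1 -> V=11
t=3: input=4 -> V=0 FIRE
t=4: input=0 -> V=0
t=5: input=1 -> V=6
t=6: input=0 -> V=5
t=7: input=1 -> V=10
t=8: input=3 -> V=0 FIRE
t=9: input=4 -> V=0 FIRE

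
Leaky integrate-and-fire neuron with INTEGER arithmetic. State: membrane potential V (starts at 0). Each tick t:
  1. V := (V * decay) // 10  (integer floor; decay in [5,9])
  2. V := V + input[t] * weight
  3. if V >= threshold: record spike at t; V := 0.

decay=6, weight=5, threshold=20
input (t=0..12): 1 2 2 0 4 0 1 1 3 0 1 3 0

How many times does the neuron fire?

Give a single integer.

Answer: 2

Derivation:
t=0: input=1 -> V=5
t=1: input=2 -> V=13
t=2: input=2 -> V=17
t=3: input=0 -> V=10
t=4: input=4 -> V=0 FIRE
t=5: input=0 -> V=0
t=6: input=1 -> V=5
t=7: input=1 -> V=8
t=8: input=3 -> V=19
t=9: input=0 -> V=11
t=10: input=1 -> V=11
t=11: input=3 -> V=0 FIRE
t=12: input=0 -> V=0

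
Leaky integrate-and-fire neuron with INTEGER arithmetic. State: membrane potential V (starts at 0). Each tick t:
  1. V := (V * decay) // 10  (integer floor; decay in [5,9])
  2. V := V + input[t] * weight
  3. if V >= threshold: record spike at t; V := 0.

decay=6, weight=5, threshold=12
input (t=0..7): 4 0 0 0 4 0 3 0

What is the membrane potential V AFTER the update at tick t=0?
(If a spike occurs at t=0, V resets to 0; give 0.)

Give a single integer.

t=0: input=4 -> V=0 FIRE
t=1: input=0 -> V=0
t=2: input=0 -> V=0
t=3: input=0 -> V=0
t=4: input=4 -> V=0 FIRE
t=5: input=0 -> V=0
t=6: input=3 -> V=0 FIRE
t=7: input=0 -> V=0

Answer: 0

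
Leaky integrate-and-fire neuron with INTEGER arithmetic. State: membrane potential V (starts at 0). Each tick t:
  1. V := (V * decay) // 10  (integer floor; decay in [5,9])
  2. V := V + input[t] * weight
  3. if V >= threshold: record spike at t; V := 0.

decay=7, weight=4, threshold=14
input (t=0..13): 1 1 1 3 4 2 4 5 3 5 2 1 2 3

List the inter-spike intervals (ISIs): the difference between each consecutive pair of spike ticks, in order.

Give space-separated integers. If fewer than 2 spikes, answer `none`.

t=0: input=1 -> V=4
t=1: input=1 -> V=6
t=2: input=1 -> V=8
t=3: input=3 -> V=0 FIRE
t=4: input=4 -> V=0 FIRE
t=5: input=2 -> V=8
t=6: input=4 -> V=0 FIRE
t=7: input=5 -> V=0 FIRE
t=8: input=3 -> V=12
t=9: input=5 -> V=0 FIRE
t=10: input=2 -> V=8
t=11: input=1 -> V=9
t=12: input=2 -> V=0 FIRE
t=13: input=3 -> V=12

Answer: 1 2 1 2 3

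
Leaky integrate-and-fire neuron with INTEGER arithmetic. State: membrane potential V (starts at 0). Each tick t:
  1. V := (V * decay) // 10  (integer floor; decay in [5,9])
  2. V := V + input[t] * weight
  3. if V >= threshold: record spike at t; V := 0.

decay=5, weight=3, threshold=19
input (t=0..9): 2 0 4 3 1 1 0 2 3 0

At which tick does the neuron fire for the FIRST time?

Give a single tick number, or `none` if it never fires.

t=0: input=2 -> V=6
t=1: input=0 -> V=3
t=2: input=4 -> V=13
t=3: input=3 -> V=15
t=4: input=1 -> V=10
t=5: input=1 -> V=8
t=6: input=0 -> V=4
t=7: input=2 -> V=8
t=8: input=3 -> V=13
t=9: input=0 -> V=6

Answer: none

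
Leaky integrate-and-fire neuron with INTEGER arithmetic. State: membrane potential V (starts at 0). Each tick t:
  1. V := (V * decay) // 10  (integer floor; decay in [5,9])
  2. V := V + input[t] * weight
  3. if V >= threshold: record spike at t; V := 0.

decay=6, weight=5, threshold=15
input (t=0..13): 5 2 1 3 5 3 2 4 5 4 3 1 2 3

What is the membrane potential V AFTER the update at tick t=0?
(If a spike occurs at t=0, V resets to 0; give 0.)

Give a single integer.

Answer: 0

Derivation:
t=0: input=5 -> V=0 FIRE
t=1: input=2 -> V=10
t=2: input=1 -> V=11
t=3: input=3 -> V=0 FIRE
t=4: input=5 -> V=0 FIRE
t=5: input=3 -> V=0 FIRE
t=6: input=2 -> V=10
t=7: input=4 -> V=0 FIRE
t=8: input=5 -> V=0 FIRE
t=9: input=4 -> V=0 FIRE
t=10: input=3 -> V=0 FIRE
t=11: input=1 -> V=5
t=12: input=2 -> V=13
t=13: input=3 -> V=0 FIRE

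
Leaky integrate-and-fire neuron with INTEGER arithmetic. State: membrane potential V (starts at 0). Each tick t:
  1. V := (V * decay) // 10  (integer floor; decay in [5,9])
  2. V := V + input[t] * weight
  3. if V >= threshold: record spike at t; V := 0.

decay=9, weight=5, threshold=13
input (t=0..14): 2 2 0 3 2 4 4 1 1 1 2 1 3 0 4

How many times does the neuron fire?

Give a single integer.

t=0: input=2 -> V=10
t=1: input=2 -> V=0 FIRE
t=2: input=0 -> V=0
t=3: input=3 -> V=0 FIRE
t=4: input=2 -> V=10
t=5: input=4 -> V=0 FIRE
t=6: input=4 -> V=0 FIRE
t=7: input=1 -> V=5
t=8: input=1 -> V=9
t=9: input=1 -> V=0 FIRE
t=10: input=2 -> V=10
t=11: input=1 -> V=0 FIRE
t=12: input=3 -> V=0 FIRE
t=13: input=0 -> V=0
t=14: input=4 -> V=0 FIRE

Answer: 8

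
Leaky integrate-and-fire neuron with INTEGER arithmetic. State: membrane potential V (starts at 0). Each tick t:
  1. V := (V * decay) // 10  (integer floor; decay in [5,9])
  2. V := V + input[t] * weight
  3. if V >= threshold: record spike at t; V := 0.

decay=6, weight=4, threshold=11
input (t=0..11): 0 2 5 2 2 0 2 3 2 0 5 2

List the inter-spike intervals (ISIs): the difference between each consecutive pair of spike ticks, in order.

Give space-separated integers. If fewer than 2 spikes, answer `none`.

Answer: 2 3 3

Derivation:
t=0: input=0 -> V=0
t=1: input=2 -> V=8
t=2: input=5 -> V=0 FIRE
t=3: input=2 -> V=8
t=4: input=2 -> V=0 FIRE
t=5: input=0 -> V=0
t=6: input=2 -> V=8
t=7: input=3 -> V=0 FIRE
t=8: input=2 -> V=8
t=9: input=0 -> V=4
t=10: input=5 -> V=0 FIRE
t=11: input=2 -> V=8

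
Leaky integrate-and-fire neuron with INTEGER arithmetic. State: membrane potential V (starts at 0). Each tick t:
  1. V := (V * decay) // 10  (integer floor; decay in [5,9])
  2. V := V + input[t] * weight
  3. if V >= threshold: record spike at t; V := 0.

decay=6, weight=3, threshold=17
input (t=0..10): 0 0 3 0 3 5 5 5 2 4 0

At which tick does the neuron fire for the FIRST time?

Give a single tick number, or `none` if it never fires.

Answer: 5

Derivation:
t=0: input=0 -> V=0
t=1: input=0 -> V=0
t=2: input=3 -> V=9
t=3: input=0 -> V=5
t=4: input=3 -> V=12
t=5: input=5 -> V=0 FIRE
t=6: input=5 -> V=15
t=7: input=5 -> V=0 FIRE
t=8: input=2 -> V=6
t=9: input=4 -> V=15
t=10: input=0 -> V=9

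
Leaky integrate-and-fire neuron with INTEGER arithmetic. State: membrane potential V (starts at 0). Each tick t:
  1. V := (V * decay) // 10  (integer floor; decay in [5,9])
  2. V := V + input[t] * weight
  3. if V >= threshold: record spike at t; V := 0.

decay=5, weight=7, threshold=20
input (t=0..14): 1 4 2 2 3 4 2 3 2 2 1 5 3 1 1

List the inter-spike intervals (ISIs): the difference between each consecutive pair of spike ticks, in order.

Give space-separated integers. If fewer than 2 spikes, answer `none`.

Answer: 2 1 1 2 2 2 1

Derivation:
t=0: input=1 -> V=7
t=1: input=4 -> V=0 FIRE
t=2: input=2 -> V=14
t=3: input=2 -> V=0 FIRE
t=4: input=3 -> V=0 FIRE
t=5: input=4 -> V=0 FIRE
t=6: input=2 -> V=14
t=7: input=3 -> V=0 FIRE
t=8: input=2 -> V=14
t=9: input=2 -> V=0 FIRE
t=10: input=1 -> V=7
t=11: input=5 -> V=0 FIRE
t=12: input=3 -> V=0 FIRE
t=13: input=1 -> V=7
t=14: input=1 -> V=10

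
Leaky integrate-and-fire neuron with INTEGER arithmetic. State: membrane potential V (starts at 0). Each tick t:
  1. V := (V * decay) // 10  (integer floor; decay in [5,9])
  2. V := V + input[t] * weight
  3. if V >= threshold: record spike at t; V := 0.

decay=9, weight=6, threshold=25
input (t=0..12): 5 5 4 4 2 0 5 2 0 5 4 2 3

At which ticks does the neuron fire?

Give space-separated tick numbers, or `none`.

t=0: input=5 -> V=0 FIRE
t=1: input=5 -> V=0 FIRE
t=2: input=4 -> V=24
t=3: input=4 -> V=0 FIRE
t=4: input=2 -> V=12
t=5: input=0 -> V=10
t=6: input=5 -> V=0 FIRE
t=7: input=2 -> V=12
t=8: input=0 -> V=10
t=9: input=5 -> V=0 FIRE
t=10: input=4 -> V=24
t=11: input=2 -> V=0 FIRE
t=12: input=3 -> V=18

Answer: 0 1 3 6 9 11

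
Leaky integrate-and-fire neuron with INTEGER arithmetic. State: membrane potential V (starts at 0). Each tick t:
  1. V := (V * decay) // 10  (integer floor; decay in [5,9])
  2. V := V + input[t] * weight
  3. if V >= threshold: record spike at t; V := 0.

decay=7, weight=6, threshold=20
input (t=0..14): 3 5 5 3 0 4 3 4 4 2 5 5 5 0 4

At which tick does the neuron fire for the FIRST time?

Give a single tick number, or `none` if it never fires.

t=0: input=3 -> V=18
t=1: input=5 -> V=0 FIRE
t=2: input=5 -> V=0 FIRE
t=3: input=3 -> V=18
t=4: input=0 -> V=12
t=5: input=4 -> V=0 FIRE
t=6: input=3 -> V=18
t=7: input=4 -> V=0 FIRE
t=8: input=4 -> V=0 FIRE
t=9: input=2 -> V=12
t=10: input=5 -> V=0 FIRE
t=11: input=5 -> V=0 FIRE
t=12: input=5 -> V=0 FIRE
t=13: input=0 -> V=0
t=14: input=4 -> V=0 FIRE

Answer: 1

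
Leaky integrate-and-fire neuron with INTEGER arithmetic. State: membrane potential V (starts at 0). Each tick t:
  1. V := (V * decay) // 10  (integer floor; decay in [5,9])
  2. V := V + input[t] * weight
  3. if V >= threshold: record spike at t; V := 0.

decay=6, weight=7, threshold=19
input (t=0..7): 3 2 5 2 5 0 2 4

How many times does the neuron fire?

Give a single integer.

Answer: 4

Derivation:
t=0: input=3 -> V=0 FIRE
t=1: input=2 -> V=14
t=2: input=5 -> V=0 FIRE
t=3: input=2 -> V=14
t=4: input=5 -> V=0 FIRE
t=5: input=0 -> V=0
t=6: input=2 -> V=14
t=7: input=4 -> V=0 FIRE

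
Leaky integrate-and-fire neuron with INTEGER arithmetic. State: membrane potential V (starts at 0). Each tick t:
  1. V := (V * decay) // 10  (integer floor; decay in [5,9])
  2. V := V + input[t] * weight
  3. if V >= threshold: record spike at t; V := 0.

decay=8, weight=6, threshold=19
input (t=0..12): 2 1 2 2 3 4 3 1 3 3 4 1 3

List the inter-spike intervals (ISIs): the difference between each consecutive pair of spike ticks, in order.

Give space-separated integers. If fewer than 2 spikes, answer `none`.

t=0: input=2 -> V=12
t=1: input=1 -> V=15
t=2: input=2 -> V=0 FIRE
t=3: input=2 -> V=12
t=4: input=3 -> V=0 FIRE
t=5: input=4 -> V=0 FIRE
t=6: input=3 -> V=18
t=7: input=1 -> V=0 FIRE
t=8: input=3 -> V=18
t=9: input=3 -> V=0 FIRE
t=10: input=4 -> V=0 FIRE
t=11: input=1 -> V=6
t=12: input=3 -> V=0 FIRE

Answer: 2 1 2 2 1 2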